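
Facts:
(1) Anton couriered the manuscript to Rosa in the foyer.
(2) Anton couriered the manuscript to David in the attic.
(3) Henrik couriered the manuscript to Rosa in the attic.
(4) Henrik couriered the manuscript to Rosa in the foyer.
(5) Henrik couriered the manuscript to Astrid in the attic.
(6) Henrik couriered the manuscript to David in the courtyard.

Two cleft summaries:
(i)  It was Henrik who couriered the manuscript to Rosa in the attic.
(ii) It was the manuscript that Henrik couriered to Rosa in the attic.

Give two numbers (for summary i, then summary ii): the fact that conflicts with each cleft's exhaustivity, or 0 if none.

Summary (i) focuses "Henrik" (the agent); background the manuscript as thing and Rosa as recipient and in the attic as setting. No fact matches that background with a different agent, so 0.
Summary (ii) focuses "the manuscript" (the thing); background Henrik as agent and Rosa as recipient and in the attic as setting. No fact matches that background with a different thing, so 0.

0, 0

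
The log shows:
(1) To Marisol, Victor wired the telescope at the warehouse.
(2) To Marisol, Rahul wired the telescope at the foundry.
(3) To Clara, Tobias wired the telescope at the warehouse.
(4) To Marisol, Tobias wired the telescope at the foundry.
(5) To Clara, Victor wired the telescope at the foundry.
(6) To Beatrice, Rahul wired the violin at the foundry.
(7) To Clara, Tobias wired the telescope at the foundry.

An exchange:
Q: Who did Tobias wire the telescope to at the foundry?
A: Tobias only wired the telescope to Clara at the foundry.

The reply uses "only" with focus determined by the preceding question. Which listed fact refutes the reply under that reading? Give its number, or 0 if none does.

Answering "Who did ... to ...?" puts focus on the recipient — here, "Clara".
So "only" ranges over recipients; the rest (Tobias as agent and the telescope as thing and at the foundry as setting) is presupposed.
Fact (4) shares the background with a different recipient (Marisol) — counterexample.
(Fact (3) would refute a reading with focus on the setting — but that is not what the question asks.)

4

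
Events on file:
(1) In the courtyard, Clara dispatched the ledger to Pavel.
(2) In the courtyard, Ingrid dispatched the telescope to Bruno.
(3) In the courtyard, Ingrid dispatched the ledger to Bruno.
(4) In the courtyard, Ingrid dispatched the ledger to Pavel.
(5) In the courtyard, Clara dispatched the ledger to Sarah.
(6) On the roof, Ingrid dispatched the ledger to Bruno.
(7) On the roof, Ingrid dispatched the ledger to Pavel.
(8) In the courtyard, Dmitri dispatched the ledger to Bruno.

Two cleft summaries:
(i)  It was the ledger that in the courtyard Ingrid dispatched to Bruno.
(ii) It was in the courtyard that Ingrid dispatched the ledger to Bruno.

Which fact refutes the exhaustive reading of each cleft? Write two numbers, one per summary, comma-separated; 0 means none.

(i): focus "the ledger". Looking for same agent, recipient, setting (Ingrid / Bruno / in the courtyard) with some other thing — fact (2) has the telescope there. Refuted.
(ii): focus "in the courtyard". Looking for same agent, thing, recipient (Ingrid / the ledger / Bruno) with some other setting — fact (6) has on the roof there. Refuted.

2, 6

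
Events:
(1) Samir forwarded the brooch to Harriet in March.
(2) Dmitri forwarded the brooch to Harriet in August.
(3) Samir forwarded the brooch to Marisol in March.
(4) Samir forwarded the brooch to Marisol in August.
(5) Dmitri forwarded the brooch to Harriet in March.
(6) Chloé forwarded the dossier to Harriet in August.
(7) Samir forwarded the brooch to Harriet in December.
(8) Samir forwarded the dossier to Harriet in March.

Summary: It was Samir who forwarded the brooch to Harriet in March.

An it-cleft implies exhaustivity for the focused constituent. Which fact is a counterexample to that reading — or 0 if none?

Focus of the cleft: "Samir" (the agent). Presupposed background: thing = the brooch, recipient = Harriet, setting = in March.
The exhaustive reading says no other agent fits that background.
But fact (5) also has thing = the brooch, recipient = Harriet, setting = in March, with agent = Dmitri — so the exhaustive reading fails.

5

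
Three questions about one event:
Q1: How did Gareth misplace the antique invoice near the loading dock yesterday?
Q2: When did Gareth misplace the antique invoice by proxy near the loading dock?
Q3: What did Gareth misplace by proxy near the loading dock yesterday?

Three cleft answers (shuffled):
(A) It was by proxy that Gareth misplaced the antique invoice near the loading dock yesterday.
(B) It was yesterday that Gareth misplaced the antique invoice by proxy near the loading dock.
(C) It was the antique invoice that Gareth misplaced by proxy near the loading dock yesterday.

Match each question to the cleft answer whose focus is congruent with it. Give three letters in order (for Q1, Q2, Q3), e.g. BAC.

ABC

Q1 asks about the manner; cleft (A) focuses "by proxy", which is the manner — so Q1 → A.
Q2 asks about the time; cleft (B) focuses "yesterday", which is the time — so Q2 → B.
Q3 asks about the direct object; cleft (C) focuses "the antique invoice", which is the direct object — so Q3 → C.
Mapping: Q1→A, Q2→B, Q3→C.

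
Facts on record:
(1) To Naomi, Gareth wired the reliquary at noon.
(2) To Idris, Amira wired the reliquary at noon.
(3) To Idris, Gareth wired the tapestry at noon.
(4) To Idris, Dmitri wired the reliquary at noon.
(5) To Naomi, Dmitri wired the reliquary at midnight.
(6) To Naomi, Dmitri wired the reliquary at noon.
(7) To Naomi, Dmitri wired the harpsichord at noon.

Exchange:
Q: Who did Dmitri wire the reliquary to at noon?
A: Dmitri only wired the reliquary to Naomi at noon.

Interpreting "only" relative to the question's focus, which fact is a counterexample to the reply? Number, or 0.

The question "Who did ... to ...?" targets the recipient, so in the reply the focus falls on "Naomi".
So "only" ranges over recipients; the rest (Dmitri as agent and the reliquary as thing and at noon as setting) is presupposed.
Fact (4) keeps Dmitri as agent and the reliquary as thing and at noon as setting but has recipient = Idris; that refutes the reply.
(Fact (7) would refute a reading with focus on the thing — but that is not what the question asks.)

4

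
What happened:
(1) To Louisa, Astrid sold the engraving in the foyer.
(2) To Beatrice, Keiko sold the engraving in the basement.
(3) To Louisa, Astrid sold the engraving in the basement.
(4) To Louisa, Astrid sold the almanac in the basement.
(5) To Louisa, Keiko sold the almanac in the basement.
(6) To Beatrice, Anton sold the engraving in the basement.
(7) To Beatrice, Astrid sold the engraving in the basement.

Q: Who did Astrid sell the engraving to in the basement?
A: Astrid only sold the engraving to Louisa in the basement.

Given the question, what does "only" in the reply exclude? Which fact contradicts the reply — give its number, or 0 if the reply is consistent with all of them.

Answering "Who did ... to ...?" puts focus on the recipient — here, "Louisa".
"Only" then excludes alternative recipients while the background — same agent, thing, setting (Astrid / the engraving / in the basement) — is held fixed.
Fact (7) shares the background with a different recipient (Beatrice) — counterexample.
(Fact (1) would refute a reading with focus on the setting — but that is not what the question asks.)

7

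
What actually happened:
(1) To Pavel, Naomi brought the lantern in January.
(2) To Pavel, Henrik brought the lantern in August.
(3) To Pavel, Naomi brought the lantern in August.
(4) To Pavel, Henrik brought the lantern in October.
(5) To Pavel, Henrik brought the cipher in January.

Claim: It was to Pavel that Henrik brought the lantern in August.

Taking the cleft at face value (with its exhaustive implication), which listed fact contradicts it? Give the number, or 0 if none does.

0

The cleft puts "Pavel" in focus and presupposes the open proposition with same agent, thing, setting (Henrik / the lantern / in August).
Exhaustivity: Pavel is the only recipient satisfying that background.
Every other fact differs from the presupposition on some backgrounded slot, so none challenges the exhaustivity.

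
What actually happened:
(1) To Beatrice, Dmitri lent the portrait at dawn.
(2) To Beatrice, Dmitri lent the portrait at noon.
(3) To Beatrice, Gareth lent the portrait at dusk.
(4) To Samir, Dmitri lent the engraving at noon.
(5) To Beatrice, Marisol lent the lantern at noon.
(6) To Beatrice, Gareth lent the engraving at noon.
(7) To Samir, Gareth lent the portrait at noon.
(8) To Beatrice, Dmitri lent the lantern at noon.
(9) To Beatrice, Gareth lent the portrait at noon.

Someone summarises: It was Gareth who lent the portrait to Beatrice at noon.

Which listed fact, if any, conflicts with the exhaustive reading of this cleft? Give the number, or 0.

2

The cleft puts "Gareth" in focus and presupposes the open proposition with same thing, recipient, setting (the portrait / Beatrice / at noon).
The exhaustive reading says no other agent fits that background.
But fact (2) also has same thing, recipient, setting (the portrait / Beatrice / at noon), with agent = Dmitri — so the exhaustive reading fails.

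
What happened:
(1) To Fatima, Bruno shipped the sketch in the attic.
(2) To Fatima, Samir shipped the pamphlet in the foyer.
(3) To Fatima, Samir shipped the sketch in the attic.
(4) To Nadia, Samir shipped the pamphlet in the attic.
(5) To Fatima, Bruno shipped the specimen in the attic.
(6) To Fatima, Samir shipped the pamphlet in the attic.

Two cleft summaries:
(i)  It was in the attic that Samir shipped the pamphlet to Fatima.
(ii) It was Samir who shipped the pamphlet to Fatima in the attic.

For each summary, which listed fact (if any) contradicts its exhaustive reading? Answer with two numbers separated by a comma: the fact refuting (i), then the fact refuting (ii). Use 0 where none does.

(i): focus "in the attic". Looking for Samir as agent and the pamphlet as thing and Fatima as recipient with some other setting — fact (2) has in the foyer there. Refuted.
(ii): focus "Samir". No fact shares the pamphlet as thing and Fatima as recipient and in the attic as setting with a different agent. 0.

2, 0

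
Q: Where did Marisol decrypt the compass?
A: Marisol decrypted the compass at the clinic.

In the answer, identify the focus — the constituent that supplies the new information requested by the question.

at the clinic

The wh-word "where" asks about the location.
In the answer, "Marisol" and "the compass" are given — repeated from the question.
The constituent filling the location gap is "at the clinic"; that is the focus and would carry nuclear stress.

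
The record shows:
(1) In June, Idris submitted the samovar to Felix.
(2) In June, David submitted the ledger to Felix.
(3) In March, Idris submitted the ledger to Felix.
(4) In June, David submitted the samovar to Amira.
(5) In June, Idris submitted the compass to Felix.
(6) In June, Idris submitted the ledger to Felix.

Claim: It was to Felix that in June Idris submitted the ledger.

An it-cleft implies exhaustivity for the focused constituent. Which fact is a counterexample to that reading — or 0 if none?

The cleft puts "Felix" in focus and presupposes the open proposition with Idris as agent and the ledger as thing and in June as setting.
Exhaustivity: Felix is the only recipient satisfying that background.
Every other fact differs from the presupposition on some backgrounded slot, so none challenges the exhaustivity.

0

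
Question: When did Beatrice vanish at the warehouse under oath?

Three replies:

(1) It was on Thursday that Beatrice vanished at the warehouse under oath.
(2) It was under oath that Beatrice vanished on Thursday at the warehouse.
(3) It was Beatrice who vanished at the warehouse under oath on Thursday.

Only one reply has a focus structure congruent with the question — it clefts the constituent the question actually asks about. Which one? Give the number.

The question word "when" targets the time.
Option (1) clefts "on Thursday" — that matches what the question asks about.
Option (2) clefts "under oath" — the manner, not what was asked.
Option (3) clefts "Beatrice" — the subject (agent), not what was asked.
So the congruent reply is (1).

1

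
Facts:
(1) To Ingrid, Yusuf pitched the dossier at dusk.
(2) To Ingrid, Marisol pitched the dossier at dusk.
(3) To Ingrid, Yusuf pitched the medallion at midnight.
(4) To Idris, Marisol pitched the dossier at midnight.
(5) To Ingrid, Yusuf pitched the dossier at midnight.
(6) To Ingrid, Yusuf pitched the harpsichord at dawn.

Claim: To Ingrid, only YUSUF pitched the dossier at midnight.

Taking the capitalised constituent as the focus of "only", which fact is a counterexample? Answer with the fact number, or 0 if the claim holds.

0

Focus (in capitals) is "Yusuf" — the agent. "Only" excludes alternative agents while holding fixed the dossier as thing and Ingrid as recipient and at midnight as setting.
Every other fact changes something in the background, not just the agent. Nothing refutes the claim.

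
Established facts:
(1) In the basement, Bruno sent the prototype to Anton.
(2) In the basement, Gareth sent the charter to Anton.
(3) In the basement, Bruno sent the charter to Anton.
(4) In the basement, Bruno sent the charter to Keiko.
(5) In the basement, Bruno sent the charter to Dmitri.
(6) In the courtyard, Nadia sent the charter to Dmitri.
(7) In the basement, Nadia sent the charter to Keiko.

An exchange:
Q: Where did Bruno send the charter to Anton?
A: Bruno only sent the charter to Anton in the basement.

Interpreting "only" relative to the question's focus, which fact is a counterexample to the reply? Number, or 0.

The question "Where did ...?" targets the setting, so in the reply the focus falls on "in the basement".
So "only" ranges over settings; the rest (agent = Bruno, thing = the charter, recipient = Anton) is presupposed.
No fact keeps agent = Bruno, thing = the charter, recipient = Anton while changing the setting; every other fact differs on something backgrounded. The reply stands.
(Fact (1) would refute a reading with focus on the thing — but that is not what the question asks.)

0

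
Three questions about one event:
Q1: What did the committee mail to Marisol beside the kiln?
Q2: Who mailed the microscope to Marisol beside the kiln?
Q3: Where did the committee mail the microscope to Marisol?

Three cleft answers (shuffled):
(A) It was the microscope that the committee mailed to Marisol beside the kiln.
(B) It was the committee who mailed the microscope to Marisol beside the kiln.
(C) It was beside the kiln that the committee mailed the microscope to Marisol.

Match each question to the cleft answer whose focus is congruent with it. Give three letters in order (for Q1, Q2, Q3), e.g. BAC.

ABC

Q1 asks about the direct object; cleft (A) focuses "the microscope", which is the direct object — so Q1 → A.
Q2 asks about the subject (agent); cleft (B) focuses "the committee", which is the subject (agent) — so Q2 → B.
Q3 asks about the location; cleft (C) focuses "beside the kiln", which is the location — so Q3 → C.
Mapping: Q1→A, Q2→B, Q3→C.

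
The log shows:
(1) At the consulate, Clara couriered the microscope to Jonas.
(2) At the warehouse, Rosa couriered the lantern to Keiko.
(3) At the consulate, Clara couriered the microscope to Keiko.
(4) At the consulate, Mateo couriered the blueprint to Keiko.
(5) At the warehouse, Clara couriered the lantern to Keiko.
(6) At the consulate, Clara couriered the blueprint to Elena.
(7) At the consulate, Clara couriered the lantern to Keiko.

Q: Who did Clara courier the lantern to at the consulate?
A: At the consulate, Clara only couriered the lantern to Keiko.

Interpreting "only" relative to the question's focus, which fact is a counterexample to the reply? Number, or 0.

Answering "Who did ... to ...?" puts focus on the recipient — here, "Keiko".
So "only" ranges over recipients; the rest (same agent, thing, setting (Clara / the lantern / at the consulate)) is presupposed.
No listed fact shares that background with another recipient. Nothing contradicts the reply.
(Fact (3) would refute a reading with focus on the thing — but that is not what the question asks.)

0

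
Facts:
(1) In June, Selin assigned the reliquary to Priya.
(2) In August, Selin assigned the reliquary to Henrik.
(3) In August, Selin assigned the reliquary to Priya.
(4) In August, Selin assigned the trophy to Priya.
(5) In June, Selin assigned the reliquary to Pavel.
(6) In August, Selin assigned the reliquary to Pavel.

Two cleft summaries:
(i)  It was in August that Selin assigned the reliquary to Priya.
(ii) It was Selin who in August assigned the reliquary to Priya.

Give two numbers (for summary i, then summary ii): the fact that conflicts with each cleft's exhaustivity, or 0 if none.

(i): focus "in August". Looking for agent = Selin, thing = the reliquary, recipient = Priya with some other setting — fact (1) has in June there. Refuted.
(ii): focus "Selin". No fact shares thing = the reliquary, recipient = Priya, setting = in August with a different agent. 0.

1, 0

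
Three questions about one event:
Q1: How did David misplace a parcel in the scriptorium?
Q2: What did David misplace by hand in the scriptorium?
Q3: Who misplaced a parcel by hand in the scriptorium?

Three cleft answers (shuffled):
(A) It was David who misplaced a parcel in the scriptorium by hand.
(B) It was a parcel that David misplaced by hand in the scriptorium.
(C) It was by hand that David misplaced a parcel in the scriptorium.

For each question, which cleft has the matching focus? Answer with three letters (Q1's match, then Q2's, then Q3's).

CBA

Q1 asks about the manner; cleft (C) focuses "by hand", which is the manner — so Q1 → C.
Q2 asks about the direct object; cleft (B) focuses "a parcel", which is the direct object — so Q2 → B.
Q3 asks about the subject (agent); cleft (A) focuses "David", which is the subject (agent) — so Q3 → A.
Mapping: Q1→C, Q2→B, Q3→A.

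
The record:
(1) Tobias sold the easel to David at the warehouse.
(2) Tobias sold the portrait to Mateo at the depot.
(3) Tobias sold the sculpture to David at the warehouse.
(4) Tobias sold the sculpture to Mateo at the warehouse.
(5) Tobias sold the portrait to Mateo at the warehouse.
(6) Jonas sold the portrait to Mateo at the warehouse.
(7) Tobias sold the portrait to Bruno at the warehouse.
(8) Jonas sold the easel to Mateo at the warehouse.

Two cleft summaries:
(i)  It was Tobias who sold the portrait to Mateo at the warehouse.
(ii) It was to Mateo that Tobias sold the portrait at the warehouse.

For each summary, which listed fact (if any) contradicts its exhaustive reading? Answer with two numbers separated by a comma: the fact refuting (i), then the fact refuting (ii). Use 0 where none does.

6, 7

(i): focus "Tobias". Looking for the portrait as thing and Mateo as recipient and at the warehouse as setting with some other agent — fact (6) has Jonas there. Refuted.
(ii): focus "Mateo". Looking for Tobias as agent and the portrait as thing and at the warehouse as setting with some other recipient — fact (7) has Bruno there. Refuted.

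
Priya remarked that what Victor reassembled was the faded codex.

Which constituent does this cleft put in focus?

In a pseudo-cleft "What ... was X", the post-copular constituent X is the focus.
Here the focus is "the faded codex". The backgrounded (presupposed) material includes "Victor".

the faded codex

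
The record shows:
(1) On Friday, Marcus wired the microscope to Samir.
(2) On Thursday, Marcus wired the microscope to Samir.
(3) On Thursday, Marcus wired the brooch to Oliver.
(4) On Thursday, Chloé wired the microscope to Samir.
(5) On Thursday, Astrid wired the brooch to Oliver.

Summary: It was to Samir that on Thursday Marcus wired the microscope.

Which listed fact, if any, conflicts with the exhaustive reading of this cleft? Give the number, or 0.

0

The cleft puts "Samir" in focus and presupposes the open proposition with same agent, thing, setting (Marcus / the microscope / on Thursday).
Exhaustivity: Samir is the only recipient satisfying that background.
Every other fact differs from the presupposition on some backgrounded slot, so none challenges the exhaustivity.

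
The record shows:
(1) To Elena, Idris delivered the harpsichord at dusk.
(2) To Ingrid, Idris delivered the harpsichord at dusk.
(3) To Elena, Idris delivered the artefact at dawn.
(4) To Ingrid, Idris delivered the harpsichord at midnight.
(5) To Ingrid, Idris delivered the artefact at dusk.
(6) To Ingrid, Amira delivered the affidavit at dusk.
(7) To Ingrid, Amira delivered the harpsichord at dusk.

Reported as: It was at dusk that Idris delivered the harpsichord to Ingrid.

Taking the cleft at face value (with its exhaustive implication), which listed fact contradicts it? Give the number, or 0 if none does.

Focus of the cleft: "at dusk" (the setting). Presupposed background: agent = Idris, thing = the harpsichord, recipient = Ingrid.
Exhaustivity: at dusk is the only setting satisfying that background.
But fact (4) also has agent = Idris, thing = the harpsichord, recipient = Ingrid, with setting = at midnight — so the exhaustive reading fails.

4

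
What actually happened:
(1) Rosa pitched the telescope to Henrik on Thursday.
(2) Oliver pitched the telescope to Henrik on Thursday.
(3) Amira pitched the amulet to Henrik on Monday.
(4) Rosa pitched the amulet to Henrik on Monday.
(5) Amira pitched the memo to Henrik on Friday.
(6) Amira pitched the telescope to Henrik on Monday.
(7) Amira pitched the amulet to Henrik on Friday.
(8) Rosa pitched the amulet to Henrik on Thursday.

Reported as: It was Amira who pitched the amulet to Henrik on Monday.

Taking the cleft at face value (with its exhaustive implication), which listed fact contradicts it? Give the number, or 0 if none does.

The cleft puts "Amira" in focus and presupposes the open proposition with thing = the amulet, recipient = Henrik, setting = on Monday.
The exhaustive reading says no other agent fits that background.
Fact (4) shares the background but with agent = Rosa; exhaustivity is violated.

4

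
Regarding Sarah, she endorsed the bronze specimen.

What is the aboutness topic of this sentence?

Sarah

The construction explicitly marks "Sarah" as what the sentence is about — the topic.
The remainder of the clause is the comment (what is said about the topic).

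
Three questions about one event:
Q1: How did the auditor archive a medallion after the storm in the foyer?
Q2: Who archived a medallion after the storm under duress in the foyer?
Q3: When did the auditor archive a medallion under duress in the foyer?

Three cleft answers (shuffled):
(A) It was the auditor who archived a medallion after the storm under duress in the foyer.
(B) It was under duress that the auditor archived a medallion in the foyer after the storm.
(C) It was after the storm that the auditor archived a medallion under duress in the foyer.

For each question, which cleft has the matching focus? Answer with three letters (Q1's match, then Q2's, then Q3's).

BAC

Q1 asks about the manner; cleft (B) focuses "under duress", which is the manner — so Q1 → B.
Q2 asks about the subject (agent); cleft (A) focuses "the auditor", which is the subject (agent) — so Q2 → A.
Q3 asks about the time; cleft (C) focuses "after the storm", which is the time — so Q3 → C.
Mapping: Q1→B, Q2→A, Q3→C.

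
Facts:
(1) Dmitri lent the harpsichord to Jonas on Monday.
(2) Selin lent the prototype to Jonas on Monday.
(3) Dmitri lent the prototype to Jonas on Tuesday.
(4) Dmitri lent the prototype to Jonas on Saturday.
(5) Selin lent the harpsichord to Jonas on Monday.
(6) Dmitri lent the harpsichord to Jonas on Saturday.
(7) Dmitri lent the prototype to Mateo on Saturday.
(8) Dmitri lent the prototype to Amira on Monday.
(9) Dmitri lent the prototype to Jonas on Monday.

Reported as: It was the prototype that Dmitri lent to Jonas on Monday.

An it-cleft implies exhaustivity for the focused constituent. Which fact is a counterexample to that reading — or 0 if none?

The cleft puts "the prototype" in focus and presupposes the open proposition with same agent, recipient, setting (Dmitri / Jonas / on Monday).
The exhaustive reading says no other thing fits that background.
But fact (1) also has same agent, recipient, setting (Dmitri / Jonas / on Monday), with thing = the harpsichord — so the exhaustive reading fails.

1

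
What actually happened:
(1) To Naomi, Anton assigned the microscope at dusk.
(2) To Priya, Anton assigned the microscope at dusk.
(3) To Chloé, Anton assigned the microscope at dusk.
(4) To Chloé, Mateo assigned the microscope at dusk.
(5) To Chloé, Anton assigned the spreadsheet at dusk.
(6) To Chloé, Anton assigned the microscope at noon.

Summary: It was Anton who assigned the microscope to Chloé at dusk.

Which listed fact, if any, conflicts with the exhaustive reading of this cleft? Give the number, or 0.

4

Focus of the cleft: "Anton" (the agent). Presupposed background: the microscope as thing and Chloé as recipient and at dusk as setting.
The exhaustive reading says no other agent fits that background.
Fact (4) shares the background but with agent = Mateo; exhaustivity is violated.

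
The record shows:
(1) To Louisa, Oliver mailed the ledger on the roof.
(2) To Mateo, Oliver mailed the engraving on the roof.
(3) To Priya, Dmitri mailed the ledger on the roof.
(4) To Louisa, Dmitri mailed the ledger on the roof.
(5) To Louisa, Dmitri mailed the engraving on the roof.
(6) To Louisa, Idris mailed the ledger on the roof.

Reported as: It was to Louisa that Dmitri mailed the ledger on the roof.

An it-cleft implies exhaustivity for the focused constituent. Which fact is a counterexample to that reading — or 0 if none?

Focus of the cleft: "Louisa" (the recipient). Presupposed background: agent = Dmitri, thing = the ledger, setting = on the roof.
The exhaustive reading says no other recipient fits that background.
But fact (3) also has agent = Dmitri, thing = the ledger, setting = on the roof, with recipient = Priya — so the exhaustive reading fails.

3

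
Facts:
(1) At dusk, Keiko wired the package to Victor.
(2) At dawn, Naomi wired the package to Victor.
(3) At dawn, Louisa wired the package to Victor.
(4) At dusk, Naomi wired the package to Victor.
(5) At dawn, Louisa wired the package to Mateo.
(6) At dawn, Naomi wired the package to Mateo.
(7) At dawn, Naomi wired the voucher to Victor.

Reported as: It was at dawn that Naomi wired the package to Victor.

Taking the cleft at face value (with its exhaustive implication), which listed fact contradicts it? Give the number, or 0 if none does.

Focus of the cleft: "at dawn" (the setting). Presupposed background: same agent, thing, recipient (Naomi / the package / Victor).
The exhaustive reading says no other setting fits that background.
But fact (4) also has same agent, thing, recipient (Naomi / the package / Victor), with setting = at dusk — so the exhaustive reading fails.

4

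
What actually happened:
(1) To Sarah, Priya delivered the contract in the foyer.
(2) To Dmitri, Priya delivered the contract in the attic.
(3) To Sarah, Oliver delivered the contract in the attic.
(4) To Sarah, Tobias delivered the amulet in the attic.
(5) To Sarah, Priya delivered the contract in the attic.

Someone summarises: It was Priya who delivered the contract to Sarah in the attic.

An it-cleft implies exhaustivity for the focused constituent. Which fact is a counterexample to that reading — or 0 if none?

3

The cleft puts "Priya" in focus and presupposes the open proposition with the contract as thing and Sarah as recipient and in the attic as setting.
The exhaustive reading says no other agent fits that background.
Fact (3) shares the background but with agent = Oliver; exhaustivity is violated.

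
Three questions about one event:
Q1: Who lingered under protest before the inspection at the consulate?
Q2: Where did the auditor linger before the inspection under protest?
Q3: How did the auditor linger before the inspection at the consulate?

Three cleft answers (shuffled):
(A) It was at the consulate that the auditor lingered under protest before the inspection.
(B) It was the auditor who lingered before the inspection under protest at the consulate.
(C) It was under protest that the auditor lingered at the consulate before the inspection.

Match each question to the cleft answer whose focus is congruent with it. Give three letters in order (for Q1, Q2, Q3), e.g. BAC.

BAC

Q1 asks about the subject (agent); cleft (B) focuses "the auditor", which is the subject (agent) — so Q1 → B.
Q2 asks about the location; cleft (A) focuses "at the consulate", which is the location — so Q2 → A.
Q3 asks about the manner; cleft (C) focuses "under protest", which is the manner — so Q3 → C.
Mapping: Q1→B, Q2→A, Q3→C.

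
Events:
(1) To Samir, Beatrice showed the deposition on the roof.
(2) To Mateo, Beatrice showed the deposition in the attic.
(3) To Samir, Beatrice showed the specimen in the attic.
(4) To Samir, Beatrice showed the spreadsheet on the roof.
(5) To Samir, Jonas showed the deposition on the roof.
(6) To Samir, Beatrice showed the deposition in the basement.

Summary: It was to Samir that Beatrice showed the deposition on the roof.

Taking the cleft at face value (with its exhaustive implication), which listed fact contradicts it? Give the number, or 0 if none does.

Focus of the cleft: "Samir" (the recipient). Presupposed background: Beatrice as agent and the deposition as thing and on the roof as setting.
The exhaustive reading says no other recipient fits that background.
Every other fact differs from the presupposition on some backgrounded slot, so none challenges the exhaustivity.

0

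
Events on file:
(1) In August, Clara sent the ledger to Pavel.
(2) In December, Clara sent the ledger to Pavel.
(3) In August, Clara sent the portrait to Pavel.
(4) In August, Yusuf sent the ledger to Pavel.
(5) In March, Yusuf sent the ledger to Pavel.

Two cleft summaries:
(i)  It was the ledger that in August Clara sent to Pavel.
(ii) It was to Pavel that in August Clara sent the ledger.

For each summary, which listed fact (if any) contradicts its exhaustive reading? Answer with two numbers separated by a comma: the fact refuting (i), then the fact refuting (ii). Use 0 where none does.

(i): focus "the ledger". Looking for agent = Clara, recipient = Pavel, setting = in August with some other thing — fact (3) has the portrait there. Refuted.
(ii): focus "Pavel". No fact shares agent = Clara, thing = the ledger, setting = in August with a different recipient. 0.

3, 0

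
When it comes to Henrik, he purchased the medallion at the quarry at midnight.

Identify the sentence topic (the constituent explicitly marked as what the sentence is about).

The construction explicitly marks "Henrik" as what the sentence is about — the topic.
The remainder of the clause is the comment (what is said about the topic).

Henrik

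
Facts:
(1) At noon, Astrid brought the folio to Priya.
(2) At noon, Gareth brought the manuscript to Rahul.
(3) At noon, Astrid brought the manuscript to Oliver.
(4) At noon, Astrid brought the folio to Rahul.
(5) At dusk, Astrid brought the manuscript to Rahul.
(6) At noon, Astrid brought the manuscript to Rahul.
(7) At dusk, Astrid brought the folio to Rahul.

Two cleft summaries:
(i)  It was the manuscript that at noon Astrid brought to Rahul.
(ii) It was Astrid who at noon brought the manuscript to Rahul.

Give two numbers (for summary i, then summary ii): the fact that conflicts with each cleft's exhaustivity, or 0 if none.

Summary (i) focuses "the manuscript" (the thing); background Astrid as agent and Rahul as recipient and at noon as setting. Fact (4) matches that background with thing = the folio — refutes (i).
Summary (ii) focuses "Astrid" (the agent); background the manuscript as thing and Rahul as recipient and at noon as setting. Fact (2) matches that background with agent = Gareth — refutes (ii).

4, 2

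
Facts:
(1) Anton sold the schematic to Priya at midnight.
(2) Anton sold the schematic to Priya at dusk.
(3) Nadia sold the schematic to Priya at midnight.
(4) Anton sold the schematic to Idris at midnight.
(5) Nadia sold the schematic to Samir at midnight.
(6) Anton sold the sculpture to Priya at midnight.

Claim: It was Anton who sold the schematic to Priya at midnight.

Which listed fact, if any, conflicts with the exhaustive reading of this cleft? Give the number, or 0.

The cleft puts "Anton" in focus and presupposes the open proposition with thing = the schematic, recipient = Priya, setting = at midnight.
The exhaustive reading says no other agent fits that background.
But fact (3) also has thing = the schematic, recipient = Priya, setting = at midnight, with agent = Nadia — so the exhaustive reading fails.

3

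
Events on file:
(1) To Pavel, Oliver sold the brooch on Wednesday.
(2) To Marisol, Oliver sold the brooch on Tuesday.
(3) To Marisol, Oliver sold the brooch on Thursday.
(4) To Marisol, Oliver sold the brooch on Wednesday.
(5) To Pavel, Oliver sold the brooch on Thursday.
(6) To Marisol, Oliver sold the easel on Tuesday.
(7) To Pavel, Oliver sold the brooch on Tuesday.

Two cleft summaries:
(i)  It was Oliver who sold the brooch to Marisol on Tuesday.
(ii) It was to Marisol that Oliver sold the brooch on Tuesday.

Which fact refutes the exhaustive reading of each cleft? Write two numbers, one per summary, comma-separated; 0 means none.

0, 7

(i): focus "Oliver". No fact shares thing = the brooch, recipient = Marisol, setting = on Tuesday with a different agent. 0.
(ii): focus "Marisol". Looking for agent = Oliver, thing = the brooch, setting = on Tuesday with some other recipient — fact (7) has Pavel there. Refuted.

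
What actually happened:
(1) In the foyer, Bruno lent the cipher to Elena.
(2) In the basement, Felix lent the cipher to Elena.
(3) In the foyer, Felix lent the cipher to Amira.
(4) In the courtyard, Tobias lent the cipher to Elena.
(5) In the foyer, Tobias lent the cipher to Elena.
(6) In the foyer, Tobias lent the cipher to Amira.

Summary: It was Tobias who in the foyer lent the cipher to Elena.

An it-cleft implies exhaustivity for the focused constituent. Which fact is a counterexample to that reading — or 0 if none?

Focus of the cleft: "Tobias" (the agent). Presupposed background: thing = the cipher, recipient = Elena, setting = in the foyer.
Exhaustivity: Tobias is the only agent satisfying that background.
But fact (1) also has thing = the cipher, recipient = Elena, setting = in the foyer, with agent = Bruno — so the exhaustive reading fails.

1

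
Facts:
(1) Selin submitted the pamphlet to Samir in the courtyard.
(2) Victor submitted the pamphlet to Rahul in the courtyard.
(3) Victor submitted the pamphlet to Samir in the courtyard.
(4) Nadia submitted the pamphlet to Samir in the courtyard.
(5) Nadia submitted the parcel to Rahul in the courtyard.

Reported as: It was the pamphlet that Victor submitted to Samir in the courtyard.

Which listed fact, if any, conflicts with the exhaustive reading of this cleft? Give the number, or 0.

The cleft puts "the pamphlet" in focus and presupposes the open proposition with same agent, recipient, setting (Victor / Samir / in the courtyard).
Exhaustivity: the pamphlet is the only thing satisfying that background.
No listed fact matches the background with a different thing. Exhaustivity holds.

0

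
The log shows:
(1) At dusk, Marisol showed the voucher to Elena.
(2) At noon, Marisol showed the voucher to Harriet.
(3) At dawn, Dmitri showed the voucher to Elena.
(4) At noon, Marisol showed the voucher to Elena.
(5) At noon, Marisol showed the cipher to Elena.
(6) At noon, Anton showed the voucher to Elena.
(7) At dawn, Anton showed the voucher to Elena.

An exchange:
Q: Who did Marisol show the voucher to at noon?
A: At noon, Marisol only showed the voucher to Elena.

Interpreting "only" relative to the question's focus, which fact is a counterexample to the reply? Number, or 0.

2

Answering "Who did ... to ...?" puts focus on the recipient — here, "Elena".
"Only" then excludes alternative recipients while the background — same agent, thing, setting (Marisol / the voucher / at noon) — is held fixed.
Fact (2) keeps same agent, thing, setting (Marisol / the voucher / at noon) but has recipient = Harriet; that refutes the reply.
(Fact (1) would refute a reading with focus on the setting — but that is not what the question asks.)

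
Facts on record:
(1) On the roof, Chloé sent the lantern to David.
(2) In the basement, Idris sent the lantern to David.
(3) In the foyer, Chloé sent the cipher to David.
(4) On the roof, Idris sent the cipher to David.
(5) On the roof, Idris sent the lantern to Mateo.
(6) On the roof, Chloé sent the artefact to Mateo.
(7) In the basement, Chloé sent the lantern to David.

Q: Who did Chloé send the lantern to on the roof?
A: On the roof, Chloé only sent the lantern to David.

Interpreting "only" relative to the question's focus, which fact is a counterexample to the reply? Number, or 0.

The question "Who did ... to ...?" targets the recipient, so in the reply the focus falls on "David".
So "only" ranges over recipients; the rest (Chloé as agent and the lantern as thing and on the roof as setting) is presupposed.
No fact keeps Chloé as agent and the lantern as thing and on the roof as setting while changing the recipient; every other fact differs on something backgrounded. The reply stands.
(Fact (7) would refute a reading with focus on the setting — but that is not what the question asks.)

0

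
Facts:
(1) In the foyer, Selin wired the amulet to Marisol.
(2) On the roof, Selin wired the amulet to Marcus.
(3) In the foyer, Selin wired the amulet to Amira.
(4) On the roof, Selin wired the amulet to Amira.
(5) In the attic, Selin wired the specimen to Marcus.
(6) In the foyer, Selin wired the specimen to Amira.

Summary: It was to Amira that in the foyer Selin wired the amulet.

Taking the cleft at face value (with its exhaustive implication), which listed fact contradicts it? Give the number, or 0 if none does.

The cleft puts "Amira" in focus and presupposes the open proposition with Selin as agent and the amulet as thing and in the foyer as setting.
Exhaustivity: Amira is the only recipient satisfying that background.
But fact (1) also has Selin as agent and the amulet as thing and in the foyer as setting, with recipient = Marisol — so the exhaustive reading fails.

1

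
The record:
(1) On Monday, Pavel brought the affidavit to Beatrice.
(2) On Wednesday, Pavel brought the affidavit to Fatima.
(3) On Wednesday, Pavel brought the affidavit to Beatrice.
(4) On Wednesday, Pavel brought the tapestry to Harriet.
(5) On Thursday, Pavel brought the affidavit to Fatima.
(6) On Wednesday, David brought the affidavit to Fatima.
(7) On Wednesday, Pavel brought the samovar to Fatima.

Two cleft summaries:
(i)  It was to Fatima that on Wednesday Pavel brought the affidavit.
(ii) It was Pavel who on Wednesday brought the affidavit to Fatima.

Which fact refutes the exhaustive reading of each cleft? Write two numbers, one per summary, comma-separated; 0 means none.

3, 6

Summary (i) focuses "Fatima" (the recipient); background Pavel as agent and the affidavit as thing and on Wednesday as setting. Fact (3) matches that background with recipient = Beatrice — refutes (i).
Summary (ii) focuses "Pavel" (the agent); background the affidavit as thing and Fatima as recipient and on Wednesday as setting. Fact (6) matches that background with agent = David — refutes (ii).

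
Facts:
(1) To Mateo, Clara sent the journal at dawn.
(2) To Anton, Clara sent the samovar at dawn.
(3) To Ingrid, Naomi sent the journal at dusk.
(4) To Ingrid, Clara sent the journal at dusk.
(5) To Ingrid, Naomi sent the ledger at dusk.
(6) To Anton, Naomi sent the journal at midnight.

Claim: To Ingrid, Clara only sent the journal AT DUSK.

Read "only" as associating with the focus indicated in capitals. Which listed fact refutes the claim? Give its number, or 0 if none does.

0

Focus (in capitals) is "at dusk" — the setting. "Only" excludes alternative settings while holding fixed agent = Clara, thing = the journal, recipient = Ingrid.
No fact matches agent = Clara, thing = the journal, recipient = Ingrid with a different setting — every other fact differs on at least one backgrounded slot. So no fact refutes it.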